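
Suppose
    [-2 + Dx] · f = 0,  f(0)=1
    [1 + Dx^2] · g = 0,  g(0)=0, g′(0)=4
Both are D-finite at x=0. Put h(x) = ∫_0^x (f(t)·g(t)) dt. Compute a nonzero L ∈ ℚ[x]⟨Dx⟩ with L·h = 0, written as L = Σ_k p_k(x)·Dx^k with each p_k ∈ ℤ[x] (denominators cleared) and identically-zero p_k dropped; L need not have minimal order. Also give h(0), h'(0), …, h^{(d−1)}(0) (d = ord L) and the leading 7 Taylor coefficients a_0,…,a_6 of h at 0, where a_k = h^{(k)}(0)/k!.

L = 5·Dx - 4·Dx^2 + Dx^3  (order 3).
h: a_k = 0, 0, 2, 8/3, 11/6, 4/5, 41/180, …
ICs: h(0) = 0, h′(0) = 0, h′′(0) = 4.

f: a_k = 1, 2, 2, 4/3, 2/3, 4/15, 4/45, …
g: a_k = 0, 4, 0, -2/3, 0, 1/30, 0, …
h₀=f·g: eliminate ⇒ L₀, order ≤ 1·2.
∫: right-multiply L₀ by Dx.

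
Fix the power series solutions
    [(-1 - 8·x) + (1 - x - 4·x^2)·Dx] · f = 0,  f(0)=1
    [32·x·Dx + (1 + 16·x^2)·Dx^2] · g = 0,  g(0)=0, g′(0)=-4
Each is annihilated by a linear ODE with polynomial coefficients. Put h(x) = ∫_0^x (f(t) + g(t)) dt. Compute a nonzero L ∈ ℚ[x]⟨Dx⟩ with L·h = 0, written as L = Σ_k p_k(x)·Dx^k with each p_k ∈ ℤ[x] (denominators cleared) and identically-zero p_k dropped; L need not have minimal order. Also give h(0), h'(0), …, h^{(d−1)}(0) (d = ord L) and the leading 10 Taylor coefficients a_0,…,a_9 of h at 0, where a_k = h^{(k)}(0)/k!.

f: a_k = 1, 1, 5, 9, 29, 65, 181, 441, 1165, 2929, …
g: a_k = 0, -4, 0, 64/3, 0, -1024/5, 0, 16384/7, 0, -262144/9, …
Sum ⇒ L₀ = lclm(L_f,L_g) in ℚ(x)⟨Dx⟩.
h=∫h₀ ⇒ L = L₀·Dx.
L = (-160 + 640·x + 14848·x^2 + 36864·x^3 + 178176·x^4 + 98304·x^6)·Dx^2 + (43 + 336·x + 16·x^2 + 3072·x^3 + 35072·x^4 + 124928·x^5 + 12288·x^6 + 98304·x^7)·Dx^3 + (-5 - 23·x - 272·x^2 - 16·x^3 - 2368·x^4 + 5888·x^5 + 12288·x^6 + 4096·x^7 + 16384·x^8)·Dx^4  (order 4).
h: a_k = 0, 1, -3/2, 5/3, 91/12, 29/5, -233/10, 181/7, 19471/56, 1165/9, …
ICs: h(0) = 0, h′(0) = 1, h′′(0) = -3, h′′′(0) = 10.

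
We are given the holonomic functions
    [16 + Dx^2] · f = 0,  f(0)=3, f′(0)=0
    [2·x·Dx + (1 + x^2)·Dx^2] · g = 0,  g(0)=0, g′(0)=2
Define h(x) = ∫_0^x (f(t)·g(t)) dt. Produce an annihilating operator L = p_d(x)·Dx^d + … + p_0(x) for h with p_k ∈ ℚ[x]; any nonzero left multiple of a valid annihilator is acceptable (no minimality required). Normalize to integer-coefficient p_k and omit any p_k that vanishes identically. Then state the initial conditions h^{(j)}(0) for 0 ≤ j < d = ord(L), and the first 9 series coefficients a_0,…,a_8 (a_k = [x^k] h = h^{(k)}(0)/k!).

L = (5440 + 19136·x^2 + 25856·x^4 + 16384·x^6 + 4096·x^8)·Dx + (1152·x + 3200·x^3 + 3072·x^5 + 1024·x^7)·Dx^2 + (612 + 2252·x^2 + 3168·x^4 + 2048·x^6 + 512·x^8)·Dx^3 + (72·x + 200·x^3 + 192·x^5 + 64·x^7)·Dx^4 + (17 + 66·x^2 + 97·x^4 + 64·x^6 + 16·x^8)·Dx^5  (order 5).
h: a_k = 0, 0, 3, 0, -25/2, 0, 203/15, 0, -3461/420, …
ICs: h(0) = 0, h′(0) = 0, h′′(0) = 6, h′′′(0) = 0, h′′′′(0) = -300.

f: a_k = 3, 0, -24, 0, 32, 0, -256/15, 0, 512/105, …
g: a_k = 0, 2, 0, -2/3, 0, 2/5, 0, -2/7, 0, …
Sym-product of L_f,L_g gives L₀ (≤ ord 4).
h=∫h₀ ⇒ L = L₀·Dx.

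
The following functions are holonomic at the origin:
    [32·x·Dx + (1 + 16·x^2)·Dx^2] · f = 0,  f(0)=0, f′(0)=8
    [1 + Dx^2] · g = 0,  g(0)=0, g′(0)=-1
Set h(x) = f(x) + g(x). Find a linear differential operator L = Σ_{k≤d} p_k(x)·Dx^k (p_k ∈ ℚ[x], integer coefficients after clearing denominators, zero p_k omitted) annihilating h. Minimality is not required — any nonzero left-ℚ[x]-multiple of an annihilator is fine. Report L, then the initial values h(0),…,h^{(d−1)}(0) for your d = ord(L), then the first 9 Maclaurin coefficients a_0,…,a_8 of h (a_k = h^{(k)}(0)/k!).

f: a_k = 0, 8, 0, -128/3, 0, 2048/5, 0, -32768/7, 0, …
g: a_k = 0, -1, 0, 1/6, 0, -1/120, 0, 1/5040, 0, …
Weyl lclm of L_f,L_g ⇒ L₀ (ord ≤ 4).
L = (-6112·x + 99328·x^3 + 8192·x^5)·Dx + (-31 + 1072·x^2 + 25344·x^4 + 4096·x^6)·Dx^2 + (-6112·x + 99328·x^3 + 8192·x^5)·Dx^3 + (-31 + 1072·x^2 + 25344·x^4 + 4096·x^6)·Dx^4  (order 4).
h: a_k = 0, 7, 0, -85/2, 0, 49151/120, 0, -23592959/5040, 0, …
ICs: h(0) = 0, h′(0) = 7, h′′(0) = 0, h′′′(0) = -255.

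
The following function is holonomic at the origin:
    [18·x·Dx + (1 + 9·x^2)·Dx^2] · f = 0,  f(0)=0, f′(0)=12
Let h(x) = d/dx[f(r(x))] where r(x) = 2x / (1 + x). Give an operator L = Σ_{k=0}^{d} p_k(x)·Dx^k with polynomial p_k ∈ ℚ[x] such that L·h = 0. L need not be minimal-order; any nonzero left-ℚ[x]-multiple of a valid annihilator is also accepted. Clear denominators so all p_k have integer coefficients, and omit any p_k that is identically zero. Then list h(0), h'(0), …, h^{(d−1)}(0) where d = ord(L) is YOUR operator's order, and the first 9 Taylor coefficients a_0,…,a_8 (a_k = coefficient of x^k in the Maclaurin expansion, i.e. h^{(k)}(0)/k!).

L = (2 + 74·x) + (1 + 2·x + 37·x^2)·Dx  (order 1).
h: a_k = 24, -48, -792, 3360, 22584, -169488, -496632, 7264320, 3846744, …
ICs: h(0) = 24.

f: a_k = 0, 12, 0, -36, 0, 972/5, 0, -8748/7, 0, …
L₀ from L_f via x↦r, Dx↦r'^{-1}Dx.
h=h₀': d/dx-closure on L₀ ⇒ L.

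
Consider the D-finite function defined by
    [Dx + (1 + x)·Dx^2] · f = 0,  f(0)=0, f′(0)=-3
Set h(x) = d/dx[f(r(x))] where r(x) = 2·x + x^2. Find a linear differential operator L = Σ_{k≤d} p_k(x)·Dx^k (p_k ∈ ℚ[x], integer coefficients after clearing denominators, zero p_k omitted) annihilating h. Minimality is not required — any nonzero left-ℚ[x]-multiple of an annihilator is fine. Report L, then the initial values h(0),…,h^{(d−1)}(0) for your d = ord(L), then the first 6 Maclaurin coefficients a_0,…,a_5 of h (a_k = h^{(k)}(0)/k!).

f: a_k = 0, -3, 3/2, -1, 3/4, -3/5, …
Change of var in L_f (x↦r) gives L₀.
h₀' ⇒ L via d/dx closure of L₀.
L = 1 + (1 + x)·Dx  (order 1).
h: a_k = -6, 6, -6, 6, -6, 6, …
ICs: h(0) = -6.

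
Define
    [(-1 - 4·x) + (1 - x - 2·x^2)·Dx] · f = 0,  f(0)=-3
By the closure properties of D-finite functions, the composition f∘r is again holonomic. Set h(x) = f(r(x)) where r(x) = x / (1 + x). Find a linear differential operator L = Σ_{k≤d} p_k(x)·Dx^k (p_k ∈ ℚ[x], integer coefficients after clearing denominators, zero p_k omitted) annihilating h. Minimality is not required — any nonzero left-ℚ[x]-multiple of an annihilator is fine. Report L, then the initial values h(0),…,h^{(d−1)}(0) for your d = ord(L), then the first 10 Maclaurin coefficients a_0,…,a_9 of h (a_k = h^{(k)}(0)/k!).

f: a_k = -3, -3, -9, -15, -33, -63, -129, -255, -513, -1023, …
Change of var in L_f (x↦r) gives L₀.
L = (1 + 5·x) + (-1 - 2·x + x^2 + 2·x^3)·Dx  (order 1).
h: a_k = -3, -3, -6, 0, -12, 12, -36, 60, -132, 252, …
ICs: h(0) = -3.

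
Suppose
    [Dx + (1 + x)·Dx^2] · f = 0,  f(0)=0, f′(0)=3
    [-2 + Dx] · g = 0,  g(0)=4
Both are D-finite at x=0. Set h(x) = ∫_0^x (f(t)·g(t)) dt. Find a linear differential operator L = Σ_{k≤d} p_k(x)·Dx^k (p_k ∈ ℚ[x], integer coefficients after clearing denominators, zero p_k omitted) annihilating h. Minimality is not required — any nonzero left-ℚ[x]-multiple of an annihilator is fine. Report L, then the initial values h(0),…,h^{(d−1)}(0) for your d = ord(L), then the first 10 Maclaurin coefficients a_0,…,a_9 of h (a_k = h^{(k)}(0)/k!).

f: a_k = 0, 3, -3/2, 1, -3/4, 3/5, -1/2, 3/7, -3/8, 1/3, …
g: a_k = 4, 8, 8, 16/3, 8/3, 16/15, 16/45, 32/315, 8/315, 16/2835, …
L₀ := L_f ⊗_s L_g (sym. prod.), ord ≤ 2.
h=∫h₀ ⇒ L = L₀·Dx.
L = (2 + 4·x)·Dx + (-3 - 4·x)·Dx^2 + (1 + x)·Dx^3  (order 3).
h: a_k = 0, 0, 6, 6, 4, 9/5, 11/15, 4/21, 17/210, -1/270, …
ICs: h(0) = 0, h′(0) = 0, h′′(0) = 12.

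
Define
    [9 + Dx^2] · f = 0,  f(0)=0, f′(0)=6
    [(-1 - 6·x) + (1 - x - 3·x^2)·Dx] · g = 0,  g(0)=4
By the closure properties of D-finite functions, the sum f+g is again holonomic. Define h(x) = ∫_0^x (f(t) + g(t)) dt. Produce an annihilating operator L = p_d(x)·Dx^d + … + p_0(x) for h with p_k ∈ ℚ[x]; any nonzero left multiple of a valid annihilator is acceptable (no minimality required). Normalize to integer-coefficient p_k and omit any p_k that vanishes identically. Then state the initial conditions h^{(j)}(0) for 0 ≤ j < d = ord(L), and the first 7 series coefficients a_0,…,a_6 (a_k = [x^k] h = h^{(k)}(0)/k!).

f: a_k = 0, 6, 0, -9, 0, 81/20, 0, …
g: a_k = 4, 4, 16, 28, 76, 160, 388, …
f+g: L₀ = lclm(L_f,L_g), ord ≤ 2+1.
Integrate: L := L₀·Dx.
L = (-459 - 2916·x - 1539·x^2 - 3888·x^3 - 3645·x^4 - 4374·x^5)·Dx + (153 - 153·x - 378·x^2 + 405·x^3 - 2187·x^5 - 2187·x^6)·Dx^2 + (-51 - 324·x - 171·x^2 - 432·x^3 - 405·x^4 - 486·x^5)·Dx^3 + (17 - 17·x - 42·x^2 + 45·x^3 - 243·x^5 - 243·x^6)·Dx^4  (order 4).
h: a_k = 0, 4, 5, 16/3, 19/4, 76/5, 3281/120, …
ICs: h(0) = 0, h′(0) = 4, h′′(0) = 10, h′′′(0) = 32.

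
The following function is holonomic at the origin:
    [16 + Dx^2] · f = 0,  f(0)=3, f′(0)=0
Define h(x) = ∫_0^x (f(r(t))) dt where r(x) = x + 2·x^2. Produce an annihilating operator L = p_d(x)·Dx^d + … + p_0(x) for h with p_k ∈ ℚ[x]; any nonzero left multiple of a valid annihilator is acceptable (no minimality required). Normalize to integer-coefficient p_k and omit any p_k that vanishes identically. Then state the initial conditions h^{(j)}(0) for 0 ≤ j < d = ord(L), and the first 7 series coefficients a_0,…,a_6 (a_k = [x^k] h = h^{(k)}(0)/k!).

f: a_k = 3, 0, -24, 0, 32, 0, -256/15, …
Change of var in L_f (x↦r) gives L₀.
Integrate: L := L₀·Dx.
L = (16 + 192·x + 768·x^2 + 1024·x^3)·Dx - 4·Dx^2 + (1 + 4·x)·Dx^3  (order 3).
h: a_k = 0, 3, 0, -8, -24, -64/5, 128/3, …
ICs: h(0) = 0, h′(0) = 3, h′′(0) = 0.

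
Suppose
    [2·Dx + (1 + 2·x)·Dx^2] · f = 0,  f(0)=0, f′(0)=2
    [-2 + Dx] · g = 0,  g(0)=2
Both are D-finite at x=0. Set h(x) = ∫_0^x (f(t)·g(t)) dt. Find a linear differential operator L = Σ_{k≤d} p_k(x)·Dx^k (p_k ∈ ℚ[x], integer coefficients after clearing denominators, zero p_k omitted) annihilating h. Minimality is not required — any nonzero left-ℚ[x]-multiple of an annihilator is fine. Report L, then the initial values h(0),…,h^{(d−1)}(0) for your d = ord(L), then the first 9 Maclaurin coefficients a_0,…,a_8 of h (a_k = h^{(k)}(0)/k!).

L = 8·x·Dx + (-2 - 8·x)·Dx^2 + (1 + 2·x)·Dx^3  (order 3).
h: a_k = 0, 0, 2, 4/3, 4/3, 0, 4/5, -8/9, 92/63, …
ICs: h(0) = 0, h′(0) = 0, h′′(0) = 4.

f: a_k = 0, 2, -2, 8/3, -4, 32/5, -32/3, 128/7, -32, …
g: a_k = 2, 4, 4, 8/3, 4/3, 8/15, 8/45, 16/315, 4/315, …
f·g: L₀ = L_f ⊗_s L_g, ord ≤ 2·1.
Integrate: L := L₀·Dx.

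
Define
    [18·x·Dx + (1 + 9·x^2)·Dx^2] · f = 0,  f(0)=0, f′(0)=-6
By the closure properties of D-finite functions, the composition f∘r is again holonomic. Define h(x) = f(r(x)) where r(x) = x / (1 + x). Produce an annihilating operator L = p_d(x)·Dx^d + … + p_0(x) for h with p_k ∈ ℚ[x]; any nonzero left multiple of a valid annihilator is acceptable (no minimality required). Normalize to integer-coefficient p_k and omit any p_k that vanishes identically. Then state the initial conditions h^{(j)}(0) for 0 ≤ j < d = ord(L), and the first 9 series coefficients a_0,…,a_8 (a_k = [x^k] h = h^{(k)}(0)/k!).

L = (2 + 20·x)·Dx + (1 + 2·x + 10·x^2)·Dx^2  (order 2).
h: a_k = 0, -6, 6, 12, -48, 24/5, 312, -3984/7, -1344, …
ICs: h(0) = 0, h′(0) = -6.

f: a_k = 0, -6, 0, 18, 0, -486/5, 0, 4374/7, 0, …
L₀ from L_f via x↦r, Dx↦r'^{-1}Dx.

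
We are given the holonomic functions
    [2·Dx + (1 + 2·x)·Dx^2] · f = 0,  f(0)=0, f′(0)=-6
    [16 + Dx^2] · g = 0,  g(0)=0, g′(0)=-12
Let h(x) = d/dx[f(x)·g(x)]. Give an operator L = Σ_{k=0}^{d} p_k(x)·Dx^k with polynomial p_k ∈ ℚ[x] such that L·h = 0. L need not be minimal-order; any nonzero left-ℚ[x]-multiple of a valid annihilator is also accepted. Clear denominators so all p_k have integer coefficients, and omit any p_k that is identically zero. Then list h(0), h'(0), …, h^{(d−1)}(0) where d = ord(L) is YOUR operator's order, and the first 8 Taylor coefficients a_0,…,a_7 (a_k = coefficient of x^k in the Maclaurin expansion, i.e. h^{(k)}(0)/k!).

L = (-896 + 28672·x + 282624·x^2 + 1032192·x^3 + 1826816·x^4 + 1572864·x^5 + 524288·x^6) + (576 + 12416·x + 66560·x^2 + 153600·x^3 + 163840·x^4 + 65536·x^5)·Dx + (280 + 6592·x + 44480·x^2 + 141312·x^3 + 234496·x^4 + 196608·x^5 + 65536·x^6)·Dx^2 + (36 + 776·x + 4160·x^2 + 9600·x^3 + 10240·x^4 + 4096·x^5)·Dx^3 + (21 + 300·x + 1676·x^2 + 4800·x^3 + 7520·x^4 + 6144·x^5 + 2048·x^6)·Dx^4  (order 4).
h: a_k = 0, 144, -216, -384, 240, 768, -5376/5, 53248/35, …
ICs: h(0) = 0, h′(0) = 144, h′′(0) = -432, h′′′(0) = -2304.

f: a_k = 0, -6, 6, -8, 12, -96/5, 32, -384/7, …
g: a_k = 0, -12, 0, 32, 0, -128/5, 0, 1024/105, …
Product ⇒ symmetric product L₀, ord ≤ 4.
Derive L from L₀ (diff closure).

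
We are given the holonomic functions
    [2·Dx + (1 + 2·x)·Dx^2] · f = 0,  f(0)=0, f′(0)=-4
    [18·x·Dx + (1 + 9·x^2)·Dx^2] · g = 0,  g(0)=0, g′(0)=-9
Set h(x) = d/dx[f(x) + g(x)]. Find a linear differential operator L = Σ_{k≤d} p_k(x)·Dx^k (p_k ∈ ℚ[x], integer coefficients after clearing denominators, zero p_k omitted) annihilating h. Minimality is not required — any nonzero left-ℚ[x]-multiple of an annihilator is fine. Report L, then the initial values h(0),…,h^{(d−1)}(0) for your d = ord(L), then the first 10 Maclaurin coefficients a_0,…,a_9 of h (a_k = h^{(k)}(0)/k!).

L = (-18 - 108·x + 486·x^2 + 324·x^3) + (-13 - 36·x + 135·x^2 + 972·x^3 + 648·x^4)·Dx + (-1 + 7·x + 18·x^2 + 81·x^3 + 243·x^4 + 162·x^5)·Dx^2  (order 2).
h: a_k = -13, 8, 65, 32, -793, 128, 6305, 512, -60073, 2048, …
ICs: h(0) = -13, h′(0) = 8.

f: a_k = 0, -4, 4, -16/3, 8, -64/5, 64/3, -256/7, 64, -1024/9, …
g: a_k = 0, -9, 0, 27, 0, -729/5, 0, 6561/7, 0, -6561, …
L₀ := lclm(L_f,L_g); ord L₀ ≤ 2+2.
Differentiate: ansatz ord ≤ ord L₀ ⇒ L.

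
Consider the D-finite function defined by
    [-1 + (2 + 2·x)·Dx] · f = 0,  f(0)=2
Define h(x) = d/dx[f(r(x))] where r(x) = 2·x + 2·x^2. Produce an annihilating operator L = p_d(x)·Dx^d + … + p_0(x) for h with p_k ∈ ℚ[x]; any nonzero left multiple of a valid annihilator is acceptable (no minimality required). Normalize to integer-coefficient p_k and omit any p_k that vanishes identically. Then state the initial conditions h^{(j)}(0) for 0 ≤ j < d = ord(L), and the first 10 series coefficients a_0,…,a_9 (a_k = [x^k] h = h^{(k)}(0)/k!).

f: a_k = 2, 1, -1/4, 1/8, -5/64, 7/128, -21/512, 33/1024, -429/16384, 715/32768, …
L₀ from L_f via x↦r, Dx↦r'^{-1}Dx.
Differentiate: ansatz ord ≤ ord L₀ ⇒ L.
L = 1 + (-1 - 4·x - 6·x^2 - 4·x^3)·Dx  (order 1).
h: a_k = 2, 2, -3, 3, -5/4, -9/4, 49/8, -61/8, 243/64, 395/64, …
ICs: h(0) = 2.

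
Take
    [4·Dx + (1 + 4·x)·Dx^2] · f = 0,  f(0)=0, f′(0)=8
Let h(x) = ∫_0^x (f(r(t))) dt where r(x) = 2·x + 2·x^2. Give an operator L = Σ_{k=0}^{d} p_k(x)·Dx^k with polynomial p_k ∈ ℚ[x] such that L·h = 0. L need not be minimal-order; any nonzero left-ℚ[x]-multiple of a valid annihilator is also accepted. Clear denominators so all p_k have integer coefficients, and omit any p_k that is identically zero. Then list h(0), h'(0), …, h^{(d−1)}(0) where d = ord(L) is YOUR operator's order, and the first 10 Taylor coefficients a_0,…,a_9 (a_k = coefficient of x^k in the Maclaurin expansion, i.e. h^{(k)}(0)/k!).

f: a_k = 0, 8, -16, 128/3, -128, 2048/5, -4096/3, 32768/7, -16384, 524288/9, …
h₀=f(r): pull back L_f along r ⇒ L₀.
∫: right-multiply L₀ by Dx.
L = (6 + 16·x + 16·x^2)·Dx^2 + (1 + 10·x + 24·x^2 + 16·x^3)·Dx^3  (order 3).
h: a_k = 0, 0, 8, -16, 160/3, -1088/5, 14848/15, -33792/7, 173056/7, -1181696/9, …
ICs: h(0) = 0, h′(0) = 0, h′′(0) = 16.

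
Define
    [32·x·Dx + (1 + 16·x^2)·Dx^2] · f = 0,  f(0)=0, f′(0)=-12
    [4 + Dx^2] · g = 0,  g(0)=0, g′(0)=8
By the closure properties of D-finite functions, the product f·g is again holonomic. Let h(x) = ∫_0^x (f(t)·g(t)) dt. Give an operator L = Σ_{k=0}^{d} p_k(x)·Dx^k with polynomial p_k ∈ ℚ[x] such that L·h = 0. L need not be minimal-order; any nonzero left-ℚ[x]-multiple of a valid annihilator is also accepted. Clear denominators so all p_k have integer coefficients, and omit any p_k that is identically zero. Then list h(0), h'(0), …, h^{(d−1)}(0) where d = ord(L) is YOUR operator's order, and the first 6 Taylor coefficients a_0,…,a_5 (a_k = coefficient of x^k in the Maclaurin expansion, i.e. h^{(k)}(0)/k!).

L = (1360 + 60416·x^2 + 106496·x^4 + 262144·x^6 + 1048576·x^8)·Dx + (2304·x + 45056·x^3 + 196608·x^5 + 1048576·x^7)·Dx^2 + (360 + 15872·x^2 + 36864·x^4 + 131072·x^6 + 524288·x^8)·Dx^3 + (576·x + 11264·x^3 + 49152·x^5 + 262144·x^7)·Dx^4 + (5 + 192·x^2 + 2560·x^4 + 16384·x^6 + 65536·x^8)·Dx^5  (order 5).
h: a_k = 0, 0, 0, -32, 0, 576/5, …
ICs: h(0) = 0, h′(0) = 0, h′′(0) = 0, h′′′(0) = -192, h′′′′(0) = 0.

f: a_k = 0, -12, 0, 64, 0, -3072/5, …
g: a_k = 0, 8, 0, -16/3, 0, 16/15, …
h₀=f·g: eliminate ⇒ L₀, order ≤ 2·2.
h=∫₀ˣh₀: take L = L₀·Dx.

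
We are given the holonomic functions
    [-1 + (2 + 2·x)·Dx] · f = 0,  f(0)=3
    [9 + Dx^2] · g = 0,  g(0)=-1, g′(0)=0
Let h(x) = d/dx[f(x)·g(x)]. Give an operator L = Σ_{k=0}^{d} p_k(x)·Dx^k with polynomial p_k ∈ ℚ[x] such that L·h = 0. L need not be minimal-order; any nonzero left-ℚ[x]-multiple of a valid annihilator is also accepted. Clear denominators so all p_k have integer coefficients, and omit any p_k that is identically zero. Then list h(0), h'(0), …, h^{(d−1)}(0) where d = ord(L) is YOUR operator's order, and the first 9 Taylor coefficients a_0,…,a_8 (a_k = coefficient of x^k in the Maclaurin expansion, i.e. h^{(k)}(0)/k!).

f: a_k = 3, 3/2, -3/8, 3/16, -15/128, 21/256, -63/1024, 99/2048, -1287/32768, …
g: a_k = -1, 0, 9/2, 0, -27/8, 0, 81/80, 0, -729/4480, …
L₀ := L_f ⊗_s L_g (sym. prod.), ord ≤ 2.
Derive L from L₀ (diff closure).
L = (551 + 1968·x + 2712·x^2 + 1728·x^3 + 432·x^4) + (-44 - 140·x - 144·x^2 - 48·x^3)·Dx + (52 + 200·x + 292·x^2 + 192·x^3 + 48·x^4)·Dx^2  (order 2).
h: a_k = -3/2, 111/4, 315/16, -1497/32, -5505/256, 58941/2560, 86499/10240, -814203/143360, -3020139/2293760, …
ICs: h(0) = -3/2, h′(0) = 111/4.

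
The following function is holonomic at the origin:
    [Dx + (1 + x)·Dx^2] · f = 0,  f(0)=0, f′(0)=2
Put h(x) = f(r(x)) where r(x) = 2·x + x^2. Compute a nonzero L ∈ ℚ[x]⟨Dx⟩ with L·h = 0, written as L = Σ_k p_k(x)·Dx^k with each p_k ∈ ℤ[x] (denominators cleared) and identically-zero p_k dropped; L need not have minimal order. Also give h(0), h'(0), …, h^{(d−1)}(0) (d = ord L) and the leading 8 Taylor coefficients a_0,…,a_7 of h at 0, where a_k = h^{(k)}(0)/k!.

f: a_k = 0, 2, -1, 2/3, -1/2, 2/5, -1/3, 2/7, …
h₀=f(r): pull back L_f along r ⇒ L₀.
L = Dx + (1 + x)·Dx^2  (order 2).
h: a_k = 0, 4, -2, 4/3, -1, 4/5, -2/3, 4/7, …
ICs: h(0) = 0, h′(0) = 4.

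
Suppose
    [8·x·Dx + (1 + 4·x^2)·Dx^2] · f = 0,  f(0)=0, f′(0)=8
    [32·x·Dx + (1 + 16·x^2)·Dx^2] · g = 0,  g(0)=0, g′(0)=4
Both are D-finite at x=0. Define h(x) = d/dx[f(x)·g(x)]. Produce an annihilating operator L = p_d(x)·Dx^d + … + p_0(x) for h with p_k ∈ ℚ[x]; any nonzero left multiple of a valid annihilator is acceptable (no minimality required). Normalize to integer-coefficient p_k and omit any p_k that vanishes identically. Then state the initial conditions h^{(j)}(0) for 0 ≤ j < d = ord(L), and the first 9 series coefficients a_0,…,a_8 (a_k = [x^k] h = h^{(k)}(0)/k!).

L = (-1536·x - 51200·x^3 - 262144·x^5 + 655360·x^7 + 6291456·x^9) + (-80 - 6592·x^2 - 92160·x^4 - 229376·x^6 + 2293760·x^8 + 9437184·x^10)·Dx + (-160·x - 4480·x^3 - 30720·x^5 + 69632·x^7 + 1310720·x^9 + 3145728·x^11)·Dx^2 + (-1 - 40·x^2 - 464·x^4 + 29696·x^8 + 163840·x^10 + 262144·x^12)·Dx^3  (order 3).
h: a_k = 0, 64, 0, -2560/3, 0, 177152/15, 0, -3653632/21, 0, …
ICs: h(0) = 0, h′(0) = 64, h′′(0) = 0.

f: a_k = 0, 8, 0, -32/3, 0, 128/5, 0, -512/7, 0, …
g: a_k = 0, 4, 0, -64/3, 0, 1024/5, 0, -16384/7, 0, …
f·g: L₀ = L_f ⊗_s L_g, ord ≤ 2·2.
Differentiate: ansatz ord ≤ ord L₀ ⇒ L.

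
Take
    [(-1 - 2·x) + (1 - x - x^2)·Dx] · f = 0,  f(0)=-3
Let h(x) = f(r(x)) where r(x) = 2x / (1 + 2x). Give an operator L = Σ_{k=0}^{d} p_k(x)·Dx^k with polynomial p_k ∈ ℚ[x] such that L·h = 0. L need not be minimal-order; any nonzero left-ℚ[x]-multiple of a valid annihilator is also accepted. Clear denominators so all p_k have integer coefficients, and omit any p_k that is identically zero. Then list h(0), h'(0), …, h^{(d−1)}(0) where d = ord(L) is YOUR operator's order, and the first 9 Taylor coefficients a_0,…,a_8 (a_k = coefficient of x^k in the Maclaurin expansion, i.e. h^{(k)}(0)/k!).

L = (2 + 12·x) + (-1 - 4·x + 8·x^3)·Dx  (order 1).
h: a_k = -3, -6, -12, 0, -48, 96, -384, 1152, -3840, …
ICs: h(0) = -3.

f: a_k = -3, -3, -6, -9, -15, -24, -39, -63, -102, …
L₀ from L_f via x↦r, Dx↦r'^{-1}Dx.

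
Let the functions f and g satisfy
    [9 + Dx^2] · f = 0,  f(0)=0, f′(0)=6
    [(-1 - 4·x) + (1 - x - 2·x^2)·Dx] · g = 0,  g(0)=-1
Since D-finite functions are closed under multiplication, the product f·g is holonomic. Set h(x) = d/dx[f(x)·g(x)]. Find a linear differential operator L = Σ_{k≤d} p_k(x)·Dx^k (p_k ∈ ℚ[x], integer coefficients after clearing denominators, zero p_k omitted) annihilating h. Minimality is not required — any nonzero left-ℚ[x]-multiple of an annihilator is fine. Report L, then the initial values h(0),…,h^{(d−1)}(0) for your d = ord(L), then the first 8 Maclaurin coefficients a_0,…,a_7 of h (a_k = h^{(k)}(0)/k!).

L = (-33 - 162·x - 243·x^2 + 324·x^3 + 324·x^4) + (-6 - 6·x + 108·x^2 + 144·x^3)·Dx + (5 - 14·x - 19·x^2 + 36·x^3 + 36·x^4)·Dx^2  (order 2).
h: a_k = -6, -12, -27, -84, -861/4, -5103/10, -47679/40, -95307/35, …
ICs: h(0) = -6, h′(0) = -12.

f: a_k = 0, 6, 0, -9, 0, 81/20, 0, -243/280, …
g: a_k = -1, -1, -3, -5, -11, -21, -43, -85, …
h₀=f·g: eliminate ⇒ L₀, order ≤ 2·1.
h₀' ⇒ L via d/dx closure of L₀.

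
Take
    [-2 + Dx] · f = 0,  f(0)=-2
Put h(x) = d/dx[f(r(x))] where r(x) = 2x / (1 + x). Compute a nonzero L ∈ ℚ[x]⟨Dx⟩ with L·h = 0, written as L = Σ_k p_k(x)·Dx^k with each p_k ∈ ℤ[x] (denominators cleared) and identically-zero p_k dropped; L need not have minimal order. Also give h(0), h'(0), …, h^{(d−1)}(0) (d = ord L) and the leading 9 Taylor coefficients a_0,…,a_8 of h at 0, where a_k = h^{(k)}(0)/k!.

L = (2 - 2·x) + (-1 - 2·x - x^2)·Dx  (order 1).
h: a_k = -8, -16, 8, 32/3, -56/3, 176/15, 136/45, -5056/315, 6632/315, …
ICs: h(0) = -8.

f: a_k = -2, -4, -4, -8/3, -4/3, -8/15, -8/45, -16/315, -4/315, …
Change of var in L_f (x↦r) gives L₀.
h=h₀': d/dx-closure on L₀ ⇒ L.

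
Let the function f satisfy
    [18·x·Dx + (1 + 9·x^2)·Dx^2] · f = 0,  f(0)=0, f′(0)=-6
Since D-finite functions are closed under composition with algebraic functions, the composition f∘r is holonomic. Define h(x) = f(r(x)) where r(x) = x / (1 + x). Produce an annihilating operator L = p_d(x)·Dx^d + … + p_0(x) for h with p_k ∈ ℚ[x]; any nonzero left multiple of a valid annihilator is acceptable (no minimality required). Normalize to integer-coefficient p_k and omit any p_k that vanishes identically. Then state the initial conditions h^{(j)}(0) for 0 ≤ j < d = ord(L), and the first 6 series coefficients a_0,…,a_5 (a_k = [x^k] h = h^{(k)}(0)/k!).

f: a_k = 0, -6, 0, 18, 0, -486/5, …
L₀ from L_f via x↦r, Dx↦r'^{-1}Dx.
L = (2 + 20·x)·Dx + (1 + 2·x + 10·x^2)·Dx^2  (order 2).
h: a_k = 0, -6, 6, 12, -48, 24/5, …
ICs: h(0) = 0, h′(0) = -6.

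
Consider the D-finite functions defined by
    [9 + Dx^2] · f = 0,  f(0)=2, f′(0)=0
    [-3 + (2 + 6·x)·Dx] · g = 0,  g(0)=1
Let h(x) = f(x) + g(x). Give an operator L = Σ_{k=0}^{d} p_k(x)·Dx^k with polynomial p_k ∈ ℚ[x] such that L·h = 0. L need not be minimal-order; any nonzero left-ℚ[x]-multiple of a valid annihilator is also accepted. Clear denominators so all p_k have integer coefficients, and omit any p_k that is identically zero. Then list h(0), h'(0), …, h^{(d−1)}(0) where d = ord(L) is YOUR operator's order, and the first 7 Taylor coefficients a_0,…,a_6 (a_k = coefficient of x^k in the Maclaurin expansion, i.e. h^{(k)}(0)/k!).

L = (-63 - 216·x - 324·x^2) + (18 + 198·x + 648·x^2 + 648·x^3)·Dx + (-7 - 24·x - 36·x^2)·Dx^2 + (2 + 22·x + 72·x^2 + 72·x^3)·Dx^3  (order 3).
h: a_k = 3, 3/2, -81/8, 27/16, 459/128, 1701/256, -86913/5120, …
ICs: h(0) = 3, h′(0) = 3/2, h′′(0) = -81/4.

f: a_k = 2, 0, -9, 0, 27/4, 0, -81/40, …
g: a_k = 1, 3/2, -9/8, 27/16, -405/128, 1701/256, -15309/1024, …
h₀=f+g: left-lcm gives L₀, ord ≤ 3.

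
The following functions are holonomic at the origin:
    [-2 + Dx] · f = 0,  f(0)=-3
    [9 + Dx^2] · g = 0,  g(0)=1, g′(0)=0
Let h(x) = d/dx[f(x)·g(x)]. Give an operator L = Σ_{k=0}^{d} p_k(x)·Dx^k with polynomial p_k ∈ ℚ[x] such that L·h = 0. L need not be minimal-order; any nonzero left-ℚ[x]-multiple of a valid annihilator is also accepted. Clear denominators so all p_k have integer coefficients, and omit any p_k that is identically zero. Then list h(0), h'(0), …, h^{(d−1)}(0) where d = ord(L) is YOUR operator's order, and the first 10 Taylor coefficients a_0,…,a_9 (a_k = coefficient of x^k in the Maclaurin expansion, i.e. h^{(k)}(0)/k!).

f: a_k = -3, -6, -6, -4, -2, -4/5, -4/15, -8/105, -2/105, -4/945, …
g: a_k = 1, 0, -9/2, 0, 27/8, 0, -81/80, 0, 729/4480, 0, …
f·g: L₀ = L_f ⊗_s L_g, ord ≤ 1·2.
h₀' ⇒ L via d/dx closure of L₀.
L = 13 - 4·Dx + Dx^2  (order 2).
h: a_k = -6, 15, 69, 119/2, -61/4, -407/8, -3277/120, 239/1680, 43079/6720, 68305/24192, …
ICs: h(0) = -6, h′(0) = 15.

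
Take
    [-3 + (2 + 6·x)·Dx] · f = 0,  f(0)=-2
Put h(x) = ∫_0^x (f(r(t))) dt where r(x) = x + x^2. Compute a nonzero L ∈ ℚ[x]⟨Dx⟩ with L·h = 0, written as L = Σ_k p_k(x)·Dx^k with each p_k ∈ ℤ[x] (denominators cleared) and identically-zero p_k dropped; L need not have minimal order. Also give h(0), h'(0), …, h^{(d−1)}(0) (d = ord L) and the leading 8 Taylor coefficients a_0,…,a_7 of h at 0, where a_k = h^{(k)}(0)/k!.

f: a_k = -2, -3, 9/4, -27/8, 405/64, -1701/128, 15309/512, -72171/1024, …
h₀=f(r): pull back L_f along r ⇒ L₀.
h=∫h₀ ⇒ L = L₀·Dx.
L = (-3 - 6·x)·Dx + (2 + 6·x + 6·x^2)·Dx^2  (order 2).
h: a_k = 0, -2, -3/2, -1/4, 9/32, -99/320, 81/256, -999/3584, …
ICs: h(0) = 0, h′(0) = -2.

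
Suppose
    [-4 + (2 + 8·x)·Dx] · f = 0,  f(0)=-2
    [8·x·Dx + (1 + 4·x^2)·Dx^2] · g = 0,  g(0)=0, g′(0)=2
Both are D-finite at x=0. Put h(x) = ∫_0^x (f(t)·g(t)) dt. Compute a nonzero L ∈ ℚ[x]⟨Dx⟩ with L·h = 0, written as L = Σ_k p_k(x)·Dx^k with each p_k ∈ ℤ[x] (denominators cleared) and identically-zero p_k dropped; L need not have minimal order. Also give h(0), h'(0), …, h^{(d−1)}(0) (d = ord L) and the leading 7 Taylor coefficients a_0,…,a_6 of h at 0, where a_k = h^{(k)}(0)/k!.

f: a_k = -2, -4, 4, -8, 20, -56, 168, …
g: a_k = 0, 2, 0, -8/3, 0, 32/5, 0, …
Sym-product of L_f,L_g gives L₀ (≤ ord 2).
∫: right-multiply L₀ by Dx.
L = (12 - 16·x - 16·x^2)·Dx + (-4 - 8·x + 48·x^2 + 64·x^3)·Dx^2 + (1 + 8·x + 20·x^2 + 32·x^3 + 64·x^4)·Dx^3  (order 3).
h: a_k = 0, 0, -2, -8/3, 10/3, -16/15, 124/45, …
ICs: h(0) = 0, h′(0) = 0, h′′(0) = -4.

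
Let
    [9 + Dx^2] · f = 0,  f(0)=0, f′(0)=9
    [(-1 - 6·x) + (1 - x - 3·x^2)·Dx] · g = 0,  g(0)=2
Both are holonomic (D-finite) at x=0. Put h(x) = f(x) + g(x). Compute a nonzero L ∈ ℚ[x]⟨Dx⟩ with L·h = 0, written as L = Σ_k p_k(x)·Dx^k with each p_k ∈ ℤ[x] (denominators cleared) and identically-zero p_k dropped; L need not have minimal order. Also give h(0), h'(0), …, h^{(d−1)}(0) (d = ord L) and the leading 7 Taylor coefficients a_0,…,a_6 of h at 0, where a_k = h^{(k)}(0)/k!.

L = (-459 - 2916·x - 1539·x^2 - 3888·x^3 - 3645·x^4 - 4374·x^5) + (153 - 153·x - 378·x^2 + 405·x^3 - 2187·x^5 - 2187·x^6)·Dx + (-51 - 324·x - 171·x^2 - 432·x^3 - 405·x^4 - 486·x^5)·Dx^2 + (17 - 17·x - 42·x^2 + 45·x^3 - 243·x^5 - 243·x^6)·Dx^3  (order 3).
h: a_k = 2, 11, 8, 1/2, 38, 3443/40, 194, …
ICs: h(0) = 2, h′(0) = 11, h′′(0) = 16.

f: a_k = 0, 9, 0, -27/2, 0, 243/40, 0, …
g: a_k = 2, 2, 8, 14, 38, 80, 194, …
f+g: L₀ = lclm(L_f,L_g), ord ≤ 2+1.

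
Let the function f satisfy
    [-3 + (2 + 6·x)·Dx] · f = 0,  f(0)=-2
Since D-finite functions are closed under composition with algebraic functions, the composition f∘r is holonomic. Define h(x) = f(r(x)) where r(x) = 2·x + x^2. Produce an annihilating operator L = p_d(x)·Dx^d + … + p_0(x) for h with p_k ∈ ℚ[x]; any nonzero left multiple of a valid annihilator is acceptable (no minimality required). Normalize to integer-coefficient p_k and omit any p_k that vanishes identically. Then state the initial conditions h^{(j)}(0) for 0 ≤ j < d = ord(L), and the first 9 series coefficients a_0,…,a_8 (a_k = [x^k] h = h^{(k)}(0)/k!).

L = (-3 - 3·x) + (1 + 6·x + 3·x^2)·Dx  (order 1).
h: a_k = -2, -6, 6, -18, 63, -243, 999, -4293, 76221/4, …
ICs: h(0) = -2.

f: a_k = -2, -3, 9/4, -27/8, 405/64, -1701/128, 15309/512, -72171/1024, 2814669/16384, …
Change of var in L_f (x↦r) gives L₀.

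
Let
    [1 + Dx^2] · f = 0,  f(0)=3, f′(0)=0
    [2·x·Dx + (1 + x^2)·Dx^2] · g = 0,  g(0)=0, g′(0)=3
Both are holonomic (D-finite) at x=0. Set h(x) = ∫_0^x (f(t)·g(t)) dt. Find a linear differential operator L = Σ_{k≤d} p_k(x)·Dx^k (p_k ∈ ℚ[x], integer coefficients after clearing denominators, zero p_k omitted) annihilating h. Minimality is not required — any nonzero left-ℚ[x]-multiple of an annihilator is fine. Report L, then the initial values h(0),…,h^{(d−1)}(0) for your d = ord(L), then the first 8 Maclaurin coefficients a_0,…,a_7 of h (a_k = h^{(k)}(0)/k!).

L = (10 + 26·x^2 + 11·x^4 + 4·x^6 + x^8)·Dx + (12·x + 20·x^3 + 12·x^5 + 4·x^7)·Dx^2 + (12 + 32·x^2 + 18·x^4 + 8·x^6 + 2·x^8)·Dx^3 + (12·x + 20·x^3 + 12·x^5 + 4·x^7)·Dx^4 + (2 + 6·x^2 + 7·x^4 + 4·x^6 + x^8)·Dx^5  (order 5).
h: a_k = 0, 0, 9/2, 0, -15/8, 0, 49/80, 0, …
ICs: h(0) = 0, h′(0) = 0, h′′(0) = 9, h′′′(0) = 0, h′′′′(0) = -45.

f: a_k = 3, 0, -3/2, 0, 1/8, 0, -1/240, 0, …
g: a_k = 0, 3, 0, -1, 0, 3/5, 0, -3/7, …
f·g: L₀ = L_f ⊗_s L_g, ord ≤ 2·2.
Integrate: L := L₀·Dx.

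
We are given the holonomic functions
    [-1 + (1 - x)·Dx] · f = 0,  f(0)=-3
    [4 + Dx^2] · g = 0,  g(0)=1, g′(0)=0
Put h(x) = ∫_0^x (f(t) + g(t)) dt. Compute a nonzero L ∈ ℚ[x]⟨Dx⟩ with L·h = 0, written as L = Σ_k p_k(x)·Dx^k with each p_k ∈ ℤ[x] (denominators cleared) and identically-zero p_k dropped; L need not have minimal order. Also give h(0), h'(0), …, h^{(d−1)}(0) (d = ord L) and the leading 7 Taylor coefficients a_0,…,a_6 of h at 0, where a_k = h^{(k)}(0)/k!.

L = (20 - 16·x + 8·x^2)·Dx + (-12 + 28·x - 24·x^2 + 8·x^3)·Dx^2 + (5 - 4·x + 2·x^2)·Dx^3 + (-3 + 7·x - 6·x^2 + 2·x^3)·Dx^4  (order 4).
h: a_k = 0, -2, -3/2, -5/3, -3/4, -7/15, -1/2, …
ICs: h(0) = 0, h′(0) = -2, h′′(0) = -3, h′′′(0) = -10.

f: a_k = -3, -3, -3, -3, -3, -3, -3, …
g: a_k = 1, 0, -2, 0, 2/3, 0, -4/45, …
L₀ := lclm(L_f,L_g); ord L₀ ≤ 1+2.
∫: right-multiply L₀ by Dx.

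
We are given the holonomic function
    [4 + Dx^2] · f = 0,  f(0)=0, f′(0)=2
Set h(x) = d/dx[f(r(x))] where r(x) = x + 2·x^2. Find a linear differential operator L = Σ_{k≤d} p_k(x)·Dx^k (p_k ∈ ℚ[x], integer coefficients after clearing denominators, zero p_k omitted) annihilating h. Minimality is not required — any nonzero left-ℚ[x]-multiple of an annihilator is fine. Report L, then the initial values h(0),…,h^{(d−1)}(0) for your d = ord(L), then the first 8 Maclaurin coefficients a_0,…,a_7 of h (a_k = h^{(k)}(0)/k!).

L = (52 + 64·x + 384·x^2 + 1024·x^3 + 1024·x^4) + (-12 - 48·x)·Dx + (1 + 8·x + 16·x^2)·Dx^2  (order 2).
h: a_k = 2, 8, -4, -32, -236/3, -48, 3352/45, 7552/45, …
ICs: h(0) = 2, h′(0) = 8.

f: a_k = 0, 2, 0, -4/3, 0, 4/15, 0, -8/315, …
h₀=f(r): pull back L_f along r ⇒ L₀.
h=h₀': d/dx-closure on L₀ ⇒ L.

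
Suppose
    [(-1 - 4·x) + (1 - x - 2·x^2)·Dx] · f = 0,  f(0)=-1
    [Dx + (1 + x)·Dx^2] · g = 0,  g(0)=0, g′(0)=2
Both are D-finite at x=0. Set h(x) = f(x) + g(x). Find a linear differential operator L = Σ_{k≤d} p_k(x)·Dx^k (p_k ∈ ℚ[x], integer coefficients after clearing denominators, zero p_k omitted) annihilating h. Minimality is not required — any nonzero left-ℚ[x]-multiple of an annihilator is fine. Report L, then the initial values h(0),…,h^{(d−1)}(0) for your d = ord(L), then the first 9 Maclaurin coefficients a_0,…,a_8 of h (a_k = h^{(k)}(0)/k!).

L = (42 + 144·x + 144·x^2 + 96·x^3)·Dx + (28 + 172·x + 312·x^2 + 328·x^3 + 160·x^4)·Dx^2 + (-7 - 14·x + 5·x^2 + 56·x^3 + 76·x^4 + 32·x^5)·Dx^3  (order 3).
h: a_k = -1, 1, -4, -13/3, -23/2, -103/5, -130/3, -593/7, -685/4, …
ICs: h(0) = -1, h′(0) = 1, h′′(0) = -8.

f: a_k = -1, -1, -3, -5, -11, -21, -43, -85, -171, …
g: a_k = 0, 2, -1, 2/3, -1/2, 2/5, -1/3, 2/7, -1/4, …
Weyl lclm of L_f,L_g ⇒ L₀ (ord ≤ 3).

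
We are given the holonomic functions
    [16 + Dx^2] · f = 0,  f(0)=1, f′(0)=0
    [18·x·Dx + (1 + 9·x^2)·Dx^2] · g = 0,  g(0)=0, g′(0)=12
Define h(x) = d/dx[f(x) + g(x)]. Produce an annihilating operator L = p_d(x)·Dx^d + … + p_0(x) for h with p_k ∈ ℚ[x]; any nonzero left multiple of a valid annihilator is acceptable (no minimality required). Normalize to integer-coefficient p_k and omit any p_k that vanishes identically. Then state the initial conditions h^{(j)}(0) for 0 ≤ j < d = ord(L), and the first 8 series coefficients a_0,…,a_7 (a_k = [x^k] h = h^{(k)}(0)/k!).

L = (-13248·x + 181440·x^3 + 186624·x^5) + (-16 + 6048·x^2 + 66096·x^4 + 93312·x^6)·Dx + (-828·x + 11340·x^3 + 11664·x^5)·Dx^2 + (-1 + 378·x^2 + 4131·x^4 + 5832·x^6)·Dx^3  (order 3).
h: a_k = 12, -16, -108, 128/3, 972, -512/15, -8748, 4096/315, …
ICs: h(0) = 12, h′(0) = -16, h′′(0) = -216.

f: a_k = 1, 0, -8, 0, 32/3, 0, -256/45, 0, …
g: a_k = 0, 12, 0, -36, 0, 972/5, 0, -8748/7, …
L₀ := lclm(L_f,L_g); ord L₀ ≤ 2+2.
Differentiate: ansatz ord ≤ ord L₀ ⇒ L.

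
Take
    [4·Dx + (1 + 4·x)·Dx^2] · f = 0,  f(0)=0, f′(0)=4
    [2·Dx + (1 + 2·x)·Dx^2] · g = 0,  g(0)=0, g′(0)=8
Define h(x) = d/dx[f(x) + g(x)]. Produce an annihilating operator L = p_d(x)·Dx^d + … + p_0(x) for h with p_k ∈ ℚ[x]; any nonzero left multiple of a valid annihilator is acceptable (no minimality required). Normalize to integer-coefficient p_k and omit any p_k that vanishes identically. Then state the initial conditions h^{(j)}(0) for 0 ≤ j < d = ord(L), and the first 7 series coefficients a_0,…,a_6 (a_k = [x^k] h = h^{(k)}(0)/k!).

f: a_k = 0, 4, -8, 64/3, -64, 1024/5, -2048/3, …
g: a_k = 0, 8, -8, 32/3, -16, 128/5, -128/3, …
Weyl lclm of L_f,L_g ⇒ L₀ (ord ≤ 4).
Differentiate: ansatz ord ≤ ord L₀ ⇒ L.
L = 16 + (12 + 32·x)·Dx + (1 + 6·x + 8·x^2)·Dx^2  (order 2).
h: a_k = 12, -32, 96, -320, 1152, -4352, 16896, …
ICs: h(0) = 12, h′(0) = -32.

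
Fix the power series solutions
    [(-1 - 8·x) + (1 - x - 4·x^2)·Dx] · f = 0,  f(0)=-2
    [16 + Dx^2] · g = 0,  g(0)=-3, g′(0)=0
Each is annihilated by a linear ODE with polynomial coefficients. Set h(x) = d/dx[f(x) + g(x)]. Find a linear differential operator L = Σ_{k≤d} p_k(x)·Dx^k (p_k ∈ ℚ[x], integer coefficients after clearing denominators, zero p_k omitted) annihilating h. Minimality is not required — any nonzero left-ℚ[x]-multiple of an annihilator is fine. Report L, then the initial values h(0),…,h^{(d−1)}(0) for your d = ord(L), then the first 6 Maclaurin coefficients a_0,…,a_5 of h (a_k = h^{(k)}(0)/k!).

L = (6848 + 35072·x + 150784·x^2 + 87040·x^3 + 204800·x^4 + 147456·x^5 + 196608·x^6) + (-560 - 4048·x + 5184·x^2 + 13952·x^3 + 2560·x^4 + 18432·x^5 + 57344·x^6 + 65536·x^7)·Dx + (428 + 2192·x + 9424·x^2 + 5440·x^3 + 12800·x^4 + 9216·x^5 + 12288·x^6)·Dx^2 + (-35 - 253·x + 324·x^2 + 872·x^3 + 160·x^4 + 1152·x^5 + 3584·x^6 + 4096·x^7)·Dx^3  (order 3).
h: a_k = -2, 28, -54, -360, -650, -10348/5, …
ICs: h(0) = -2, h′(0) = 28, h′′(0) = -108.

f: a_k = -2, -2, -10, -18, -58, -130, …
g: a_k = -3, 0, 24, 0, -32, 0, …
L₀ := lclm(L_f,L_g); ord L₀ ≤ 1+2.
h₀' ⇒ L via d/dx closure of L₀.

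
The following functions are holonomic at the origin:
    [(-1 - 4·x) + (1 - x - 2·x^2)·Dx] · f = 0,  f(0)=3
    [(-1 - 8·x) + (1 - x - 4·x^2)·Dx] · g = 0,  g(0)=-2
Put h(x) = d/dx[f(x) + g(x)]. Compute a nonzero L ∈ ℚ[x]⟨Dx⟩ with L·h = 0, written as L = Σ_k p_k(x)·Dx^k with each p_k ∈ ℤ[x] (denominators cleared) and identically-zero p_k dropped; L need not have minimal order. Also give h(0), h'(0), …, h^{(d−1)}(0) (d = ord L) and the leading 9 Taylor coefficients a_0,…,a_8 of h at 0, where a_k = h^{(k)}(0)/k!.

f: a_k = 3, 3, 9, 15, 33, 63, 129, 255, 513, …
g: a_k = -2, -2, -10, -18, -58, -130, -362, -882, -2330, …
L₀ := lclm(L_f,L_g); ord L₀ ≤ 1+1.
h₀' ⇒ L via d/dx closure of L₀.
L = (-6 - 336·x - 480·x^2 - 1824·x^3 - 3864·x^4 - 6528·x^5 + 2304·x^6) + (6 + 66·x + 156·x^2 + 168·x^3 + 162·x^4 - 3768·x^5 - 3456·x^6 + 1536·x^7)·Dx + (-1 + 2·x - 13·x^2 - 28·x^3 + 222·x^4 + 134·x^5 - 612·x^6 - 320·x^7 + 192·x^8)·Dx^2  (order 2).
h: a_k = 1, -2, -9, -100, -335, -1398, -4389, -14536, -43515, …
ICs: h(0) = 1, h′(0) = -2.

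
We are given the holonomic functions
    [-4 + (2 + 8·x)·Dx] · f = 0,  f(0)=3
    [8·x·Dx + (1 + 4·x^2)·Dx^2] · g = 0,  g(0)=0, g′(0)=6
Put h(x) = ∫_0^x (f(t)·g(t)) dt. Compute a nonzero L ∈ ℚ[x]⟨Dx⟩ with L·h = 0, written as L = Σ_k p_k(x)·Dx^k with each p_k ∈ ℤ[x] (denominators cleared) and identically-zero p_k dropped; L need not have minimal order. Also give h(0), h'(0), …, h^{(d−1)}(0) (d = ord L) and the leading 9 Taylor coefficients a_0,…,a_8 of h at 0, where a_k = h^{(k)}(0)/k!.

L = (12 - 16·x - 16·x^2)·Dx + (-4 - 8·x + 48·x^2 + 64·x^3)·Dx^2 + (1 + 8·x + 20·x^2 + 32·x^3 + 64·x^4)·Dx^3  (order 3).
h: a_k = 0, 0, 9, 12, -15, 24/5, -62/5, 2616/35, -6789/35, …
ICs: h(0) = 0, h′(0) = 0, h′′(0) = 18.

f: a_k = 3, 6, -6, 12, -30, 84, -252, 792, -2574, …
g: a_k = 0, 6, 0, -8, 0, 96/5, 0, -384/7, 0, …
Sym-product of L_f,L_g gives L₀ (≤ ord 2).
h=∫₀ˣh₀: take L = L₀·Dx.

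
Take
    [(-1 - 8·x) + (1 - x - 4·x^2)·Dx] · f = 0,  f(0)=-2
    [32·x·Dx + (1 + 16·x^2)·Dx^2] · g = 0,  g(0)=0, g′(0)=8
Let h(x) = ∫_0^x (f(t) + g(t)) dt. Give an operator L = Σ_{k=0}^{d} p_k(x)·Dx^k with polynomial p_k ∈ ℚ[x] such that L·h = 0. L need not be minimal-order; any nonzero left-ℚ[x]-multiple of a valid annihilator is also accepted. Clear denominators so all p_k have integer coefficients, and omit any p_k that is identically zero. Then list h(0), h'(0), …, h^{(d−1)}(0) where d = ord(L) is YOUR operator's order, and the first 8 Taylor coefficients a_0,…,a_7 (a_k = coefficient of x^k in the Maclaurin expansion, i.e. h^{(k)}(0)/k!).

f: a_k = -2, -2, -10, -18, -58, -130, -362, -882, …
g: a_k = 0, 8, 0, -128/3, 0, 2048/5, 0, -32768/7, …
L₀ := lclm(L_f,L_g); ord L₀ ≤ 1+2.
h=∫₀ˣh₀: take L = L₀·Dx.
L = (-160 + 640·x + 14848·x^2 + 36864·x^3 + 178176·x^4 + 98304·x^6)·Dx^2 + (43 + 336·x + 16·x^2 + 3072·x^3 + 35072·x^4 + 124928·x^5 + 12288·x^6 + 98304·x^7)·Dx^3 + (-5 - 23·x - 272·x^2 - 16·x^3 - 2368·x^4 + 5888·x^5 + 12288·x^6 + 4096·x^7 + 16384·x^8)·Dx^4  (order 4).
h: a_k = 0, -2, 3, -10/3, -91/6, -58/5, 233/5, -362/7, …
ICs: h(0) = 0, h′(0) = -2, h′′(0) = 6, h′′′(0) = -20.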